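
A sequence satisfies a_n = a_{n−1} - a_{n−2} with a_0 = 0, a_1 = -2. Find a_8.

-2

With companion matrix C = [[1, -1], [1, 0]], [a_n, a_{n−1}]ᵀ = C·[a_{n−1}, a_{n−2}]ᵀ, so [a_8, a_7]ᵀ = C⁷·[a_1, a_0]ᵀ.
C⁷ = [[1, -1], [1, 0]], giving [a_8, a_7]ᵀ = [[-2], [-2]].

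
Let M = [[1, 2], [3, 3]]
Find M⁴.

M² = [[7, 8], [12, 15]]
M³ = [[31, 38], [57, 69]]
M⁴ = [[145, 176], [264, 321]]

[[145, 176], [264, 321]]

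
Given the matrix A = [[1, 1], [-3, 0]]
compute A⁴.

A² = [[-2, 1], [-3, -3]]
A³ = [[-5, -2], [6, -3]]
A⁴ = [[1, -5], [15, 6]]

[[1, -5], [15, 6]]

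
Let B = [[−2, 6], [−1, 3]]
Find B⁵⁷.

[[−2, 6], [−1, 3]]

B² = B (a projection; rank 1, trace 1), so B⁵⁷ = B.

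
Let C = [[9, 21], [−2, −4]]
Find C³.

tr C = 5 and det C = 6, so the characteristic polynomial is λ² − (5)λ + (6) with roots 3 and 2.
Eigenvectors give P = [[−7, 3], [2, −1]] with P⁻¹ = [[−1, −3], [−2, −7]], and C = P·diag(3, 2)·P⁻¹.
Then C³ = P·diag(27, 8)·P⁻¹ = [[−189, 24], [54, −8]] · [[−1, −3], [−2, −7]] = [[141, 399], [−38, −106]].

[[141, 399], [−38, −106]]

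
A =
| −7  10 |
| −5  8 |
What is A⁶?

[[−601, 1330], [−665, 1394]]

tr A = 1 and det A = −6, so the characteristic polynomial is λ² − (1)λ + (−6) with roots 3 and −2.
Eigenvectors give P = [[1, −2], [1, −1]] with P⁻¹ = [[−1, 2], [−1, 1]], and A = P·diag(3, −2)·P⁻¹.
Then A⁶ = P·diag(729, 64)·P⁻¹ = [[729, −128], [729, −64]] · [[−1, 2], [−1, 1]] = [[−601, 1330], [−665, 1394]].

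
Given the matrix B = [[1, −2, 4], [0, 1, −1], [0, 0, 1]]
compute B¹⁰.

[[1, −20, 130], [0, 1, −10], [0, 0, 1]]

B = I + N where N = [[0, −2, 4], [0, 0, −1], [0, 0, 0]] is strictly upper-triangular, so N³ = 0.
(I + N)¹⁰ = I + 10·N + 45·N² = [[1, −20, 130], [0, 1, −10], [0, 0, 1]].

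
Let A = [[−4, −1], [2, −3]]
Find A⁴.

[[98, 147], [−294, −49]]

A² = [[14, 7], [−14, 7]]
A³ = [[−42, −35], [70, −7]]
A⁴ = [[98, 147], [−294, −49]]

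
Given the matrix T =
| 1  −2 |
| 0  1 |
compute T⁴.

T = I + N where N = [[0, −2], [0, 0]] is strictly upper-triangular, so N² = 0.
(I + N)⁴ = I + 4·N = [[1, −8], [0, 1]].

[[1, −8], [0, 1]]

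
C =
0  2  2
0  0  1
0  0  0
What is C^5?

C is strictly triangular, hence nilpotent: C^3 = 0, so C^5 = 0.

[[0, 0, 0], [0, 0, 0], [0, 0, 0]]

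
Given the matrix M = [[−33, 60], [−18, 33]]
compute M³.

tr M = 0 and det M = −9, so the characteristic polynomial is λ² − (0)λ + (−9) with roots −3 and 3.
Eigenvectors give P = [[2, −5], [1, −3]] with P⁻¹ = [[3, −5], [1, −2]], and M = P·diag(−3, 3)·P⁻¹.
Then M³ = P·diag(−27, 27)·P⁻¹ = [[−54, −135], [−27, −81]] · [[3, −5], [1, −2]] = [[−297, 540], [−162, 297]].

[[−297, 540], [−162, 297]]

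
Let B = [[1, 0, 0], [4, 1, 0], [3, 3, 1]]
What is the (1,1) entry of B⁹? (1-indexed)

B = I + N where N = [[0, 0, 0], [4, 0, 0], [3, 3, 0]] is strictly lower-triangular, so N³ = 0.
(I + N)⁹ = I + 9·N + 36·N² = [[1, 0, 0], [36, 1, 0], [459, 27, 1]].

1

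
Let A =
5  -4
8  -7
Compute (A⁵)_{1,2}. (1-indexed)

tr A = -2 and det A = -3, so the characteristic polynomial is λ² − (-2)λ + (-3) with roots 1 and -3.
Eigenvectors give P = [[1, -1], [1, -2]] with P⁻¹ = [[2, -1], [1, -1]], and A = P·diag(1, -3)·P⁻¹.
Then A⁵ = P·diag(1, -243)·P⁻¹ = [[1, 243], [1, 486]] · [[2, -1], [1, -1]] = [[245, -244], [488, -487]].

-244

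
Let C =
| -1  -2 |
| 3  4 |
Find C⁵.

tr C = 3 and det C = 2, so the characteristic polynomial is λ² − (3)λ + (2) with roots 1 and 2.
Eigenvectors give P = [[-1, 2], [1, -3]] with P⁻¹ = [[-3, -2], [-1, -1]], and C = P·diag(1, 2)·P⁻¹.
Then C⁵ = P·diag(1, 32)·P⁻¹ = [[-1, 64], [1, -96]] · [[-3, -2], [-1, -1]] = [[-61, -62], [93, 94]].

[[-61, -62], [93, 94]]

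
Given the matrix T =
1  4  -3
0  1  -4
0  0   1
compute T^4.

T = I + N where N = [[0, 4, -3], [0, 0, -4], [0, 0, 0]] is strictly upper-triangular, so N^3 = 0.
(I + N)^4 = I + 4·N + 6·N^2 = [[1, 16, -108], [0, 1, -16], [0, 0, 1]].

[[1, 16, -108], [0, 1, -16], [0, 0, 1]]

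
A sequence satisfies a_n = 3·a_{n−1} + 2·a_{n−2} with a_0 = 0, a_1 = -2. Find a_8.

-12558

With companion matrix T = [[3, 2], [1, 0]], [a_n, a_{n−1}]ᵀ = T·[a_{n−1}, a_{n−2}]ᵀ, so [a_8, a_7]ᵀ = T⁷·[a_1, a_0]ᵀ.
T⁷ = [[6279, 3526], [1763, 990]], giving [a_8, a_7]ᵀ = [[-12558], [-3526]].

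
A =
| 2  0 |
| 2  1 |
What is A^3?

A^2 = [[4, 0], [6, 1]]
A^3 = [[8, 0], [14, 1]]

[[8, 0], [14, 1]]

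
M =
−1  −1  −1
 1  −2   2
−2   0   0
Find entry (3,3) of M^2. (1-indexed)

2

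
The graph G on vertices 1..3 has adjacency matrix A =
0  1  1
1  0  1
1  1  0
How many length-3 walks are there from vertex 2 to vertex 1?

3

The number of length-3 walks from vertex 2 to vertex 1 is entry (2,1) of A³, where A is the adjacency matrix.
A² = [[2, 1, 1], [1, 2, 1], [1, 1, 2]]
A³ = [[2, 3, 3], [3, 2, 3], [3, 3, 2]]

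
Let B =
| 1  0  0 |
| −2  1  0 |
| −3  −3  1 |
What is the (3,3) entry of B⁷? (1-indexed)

B = I + N where N = [[0, 0, 0], [−2, 0, 0], [−3, −3, 0]] is strictly lower-triangular, so N³ = 0.
(I + N)⁷ = I + 7·N + 21·N² = [[1, 0, 0], [−14, 1, 0], [105, −21, 1]].

1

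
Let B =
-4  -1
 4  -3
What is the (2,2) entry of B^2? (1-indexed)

5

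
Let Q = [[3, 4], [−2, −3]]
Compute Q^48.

Q² = I (check: tr Q = 0 and det Q = −1), so Q^48 = I since 48 is even.

[[1, 0], [0, 1]]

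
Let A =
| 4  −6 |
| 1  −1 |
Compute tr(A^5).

33

tr A = 3 and det A = 2, so the characteristic polynomial is λ² − (3)λ + (2) with roots 2 and 1.
Eigenvectors give P = [[3, −2], [1, −1]] with P⁻¹ = [[1, −2], [1, −3]], and A = P·diag(2, 1)·P⁻¹.
Then A^5 = P·diag(32, 1)·P⁻¹ = [[96, −2], [32, −1]] · [[1, −2], [1, −3]] = [[94, −186], [31, −61]].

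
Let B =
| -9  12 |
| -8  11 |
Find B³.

tr B = 2 and det B = -3, so the characteristic polynomial is λ² − (2)λ + (-3) with roots -1 and 3.
Eigenvectors give P = [[3, 1], [2, 1]] with P⁻¹ = [[1, -1], [-2, 3]], and B = P·diag(-1, 3)·P⁻¹.
Then B³ = P·diag(-1, 27)·P⁻¹ = [[-3, 27], [-2, 27]] · [[1, -1], [-2, 3]] = [[-57, 84], [-56, 83]].

[[-57, 84], [-56, 83]]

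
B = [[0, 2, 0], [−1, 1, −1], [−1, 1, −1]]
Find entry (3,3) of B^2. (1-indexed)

0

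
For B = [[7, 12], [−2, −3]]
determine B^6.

[[2185, 4368], [−728, −1455]]

tr B = 4 and det B = 3, so the characteristic polynomial is λ² − (4)λ + (3) with roots 1 and 3.
Eigenvectors give P = [[2, −3], [−1, 1]] with P⁻¹ = [[−1, −3], [−1, −2]], and B = P·diag(1, 3)·P⁻¹.
Then B^6 = P·diag(1, 729)·P⁻¹ = [[2, −2187], [−1, 729]] · [[−1, −3], [−1, −2]] = [[2185, 4368], [−728, −1455]].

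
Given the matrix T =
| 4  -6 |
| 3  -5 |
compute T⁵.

tr T = -1 and det T = -2, so the characteristic polynomial is λ² − (-1)λ + (-2) with roots 1 and -2.
Eigenvectors give P = [[2, -1], [1, -1]] with P⁻¹ = [[1, -1], [1, -2]], and T = P·diag(1, -2)·P⁻¹.
Then T⁵ = P·diag(1, -32)·P⁻¹ = [[2, 32], [1, 32]] · [[1, -1], [1, -2]] = [[34, -66], [33, -65]].

[[34, -66], [33, -65]]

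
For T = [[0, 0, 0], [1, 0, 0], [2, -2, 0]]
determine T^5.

T is strictly triangular, hence nilpotent: T^3 = 0, so T^5 = 0.

[[0, 0, 0], [0, 0, 0], [0, 0, 0]]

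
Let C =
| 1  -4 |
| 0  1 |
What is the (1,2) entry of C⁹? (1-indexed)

C = I + N where N = [[0, -4], [0, 0]] is strictly upper-triangular, so N² = 0.
(I + N)⁹ = I + 9·N = [[1, -36], [0, 1]].

-36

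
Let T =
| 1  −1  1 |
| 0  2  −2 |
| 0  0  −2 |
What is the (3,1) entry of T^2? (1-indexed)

0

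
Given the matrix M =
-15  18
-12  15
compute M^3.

[[-135, 162], [-108, 135]]

tr M = 0 and det M = -9, so the characteristic polynomial is λ² − (0)λ + (-9) with roots -3 and 3.
Eigenvectors give P = [[3, 1], [2, 1]] with P⁻¹ = [[1, -1], [-2, 3]], and M = P·diag(-3, 3)·P⁻¹.
Then M^3 = P·diag(-27, 27)·P⁻¹ = [[-81, 27], [-54, 27]] · [[1, -1], [-2, 3]] = [[-135, 162], [-108, 135]].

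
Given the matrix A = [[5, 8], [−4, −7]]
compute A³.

[[29, 56], [−28, −55]]

tr A = −2 and det A = −3, so the characteristic polynomial is λ² − (−2)λ + (−3) with roots −3 and 1.
Eigenvectors give P = [[−1, 2], [1, −1]] with P⁻¹ = [[1, 2], [1, 1]], and A = P·diag(−3, 1)·P⁻¹.
Then A³ = P·diag(−27, 1)·P⁻¹ = [[27, 2], [−27, −1]] · [[1, 2], [1, 1]] = [[29, 56], [−28, −55]].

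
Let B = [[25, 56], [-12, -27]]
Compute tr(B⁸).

6562

tr B = -2 and det B = -3, so the characteristic polynomial is λ² − (-2)λ + (-3) with roots 1 and -3.
Eigenvectors give P = [[7, 2], [-3, -1]] with P⁻¹ = [[1, 2], [-3, -7]], and B = P·diag(1, -3)·P⁻¹.
Then B⁸ = P·diag(1, 6561)·P⁻¹ = [[7, 13122], [-3, -6561]] · [[1, 2], [-3, -7]] = [[-39359, -91840], [19680, 45921]].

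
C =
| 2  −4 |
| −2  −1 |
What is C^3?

[[32, −44], [−22, −1]]

C^2 = [[12, −4], [−2, 9]]
C^3 = [[32, −44], [−22, −1]]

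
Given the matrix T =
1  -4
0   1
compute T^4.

[[1, -16], [0, 1]]

T = I + N where N = [[0, -4], [0, 0]] is strictly upper-triangular, so N^2 = 0.
(I + N)^4 = I + 4·N = [[1, -16], [0, 1]].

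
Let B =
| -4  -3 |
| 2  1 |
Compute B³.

[[-22, -21], [14, 13]]

tr B = -3 and det B = 2, so the characteristic polynomial is λ² − (-3)λ + (2) with roots -1 and -2.
Eigenvectors give P = [[-1, 3], [1, -2]] with P⁻¹ = [[2, 3], [1, 1]], and B = P·diag(-1, -2)·P⁻¹.
Then B³ = P·diag(-1, -8)·P⁻¹ = [[1, -24], [-1, 16]] · [[2, 3], [1, 1]] = [[-22, -21], [14, 13]].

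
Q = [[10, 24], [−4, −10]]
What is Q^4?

[[16, 0], [0, 16]]

tr Q = 0 and det Q = −4, so the characteristic polynomial is λ² − (0)λ + (−4) with roots 2 and −2.
Eigenvectors give P = [[3, 2], [−1, −1]] with P⁻¹ = [[1, 2], [−1, −3]], and Q = P·diag(2, −2)·P⁻¹.
Then Q^4 = P·diag(16, 16)·P⁻¹ = [[48, 32], [−16, −16]] · [[1, 2], [−1, −3]] = [[16, 0], [0, 16]].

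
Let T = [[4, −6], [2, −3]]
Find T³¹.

T² = T (a projection; rank 1, trace 1), so T³¹ = T.

[[4, −6], [2, −3]]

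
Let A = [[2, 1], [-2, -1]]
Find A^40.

[[2, 1], [-2, -1]]

A² = A (a projection; rank 1, trace 1), so A^40 = A.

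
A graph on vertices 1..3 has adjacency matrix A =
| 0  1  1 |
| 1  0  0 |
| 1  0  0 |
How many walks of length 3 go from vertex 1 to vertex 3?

2

The number of length-3 walks from vertex 1 to vertex 3 is entry (1,3) of A³, where A is the adjacency matrix.
A² = [[2, 0, 0], [0, 1, 1], [0, 1, 1]]
A³ = [[0, 2, 2], [2, 0, 0], [2, 0, 0]]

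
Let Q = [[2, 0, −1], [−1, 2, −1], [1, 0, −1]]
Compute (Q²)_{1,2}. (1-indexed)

0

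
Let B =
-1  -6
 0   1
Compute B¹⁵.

[[-1, -6], [0, 1]]

B² = I (check: tr B = 0 and det B = -1), so B¹⁵ = B since 15 is odd.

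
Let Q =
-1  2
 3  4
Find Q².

[[7, 6], [9, 22]]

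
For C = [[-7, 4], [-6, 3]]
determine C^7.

tr C = -4 and det C = 3, so the characteristic polynomial is λ² − (-4)λ + (3) with roots -3 and -1.
Eigenvectors give P = [[1, -2], [1, -3]] with P⁻¹ = [[3, -2], [1, -1]], and C = P·diag(-3, -1)·P⁻¹.
Then C^7 = P·diag(-2187, -1)·P⁻¹ = [[-2187, 2], [-2187, 3]] · [[3, -2], [1, -1]] = [[-6559, 4372], [-6558, 4371]].

[[-6559, 4372], [-6558, 4371]]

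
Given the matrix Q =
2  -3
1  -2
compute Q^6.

Q² = I (check: tr Q = 0 and det Q = -1), so Q^6 = I since 6 is even.

[[1, 0], [0, 1]]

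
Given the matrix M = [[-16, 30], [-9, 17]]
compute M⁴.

[[-74, 150], [-45, 91]]

tr M = 1 and det M = -2, so the characteristic polynomial is λ² − (1)λ + (-2) with roots -1 and 2.
Eigenvectors give P = [[2, -5], [1, -3]] with P⁻¹ = [[3, -5], [1, -2]], and M = P·diag(-1, 2)·P⁻¹.
Then M⁴ = P·diag(1, 16)·P⁻¹ = [[2, -80], [1, -48]] · [[3, -5], [1, -2]] = [[-74, 150], [-45, 91]].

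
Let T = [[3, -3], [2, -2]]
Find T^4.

[[3, -3], [2, -2]]

T² = T (a projection; rank 1, trace 1), so T^4 = T.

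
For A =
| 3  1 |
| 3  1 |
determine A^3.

A^2 = [[12, 4], [12, 4]]
A^3 = [[48, 16], [48, 16]]

[[48, 16], [48, 16]]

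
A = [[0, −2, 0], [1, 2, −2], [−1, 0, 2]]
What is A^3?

[[−8, −4, 16], [10, −4, −20], [−2, 8, 4]]

A^2 = [[−2, −4, 4], [4, 2, −8], [−2, 2, 4]]
A^3 = [[−8, −4, 16], [10, −4, −20], [−2, 8, 4]]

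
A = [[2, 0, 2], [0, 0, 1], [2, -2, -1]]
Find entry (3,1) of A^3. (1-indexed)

10

A^2 = [[8, -4, 2], [2, -2, -1], [2, 2, 3]]
A^3 = [[20, -4, 10], [2, 2, 3], [10, -6, 3]]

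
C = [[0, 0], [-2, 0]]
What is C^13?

[[0, 0], [0, 0]]

C is strictly triangular, hence nilpotent: C^2 = 0, so C^13 = 0.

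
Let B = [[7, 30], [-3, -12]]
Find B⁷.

tr B = -5 and det B = 6, so the characteristic polynomial is λ² − (-5)λ + (6) with roots -3 and -2.
Eigenvectors give P = [[-3, 10], [1, -3]] with P⁻¹ = [[3, 10], [1, 3]], and B = P·diag(-3, -2)·P⁻¹.
Then B⁷ = P·diag(-2187, -128)·P⁻¹ = [[6561, -1280], [-2187, 384]] · [[3, 10], [1, 3]] = [[18403, 61770], [-6177, -20718]].

[[18403, 61770], [-6177, -20718]]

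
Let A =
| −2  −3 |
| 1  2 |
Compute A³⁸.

A² = I (check: tr A = 0 and det A = −1), so A³⁸ = I since 38 is even.

[[1, 0], [0, 1]]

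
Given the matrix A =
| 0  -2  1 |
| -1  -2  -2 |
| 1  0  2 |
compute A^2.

[[3, 4, 6], [0, 6, -1], [2, -2, 5]]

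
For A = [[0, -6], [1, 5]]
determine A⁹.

tr A = 5 and det A = 6, so the characteristic polynomial is λ² − (5)λ + (6) with roots 3 and 2.
Eigenvectors give P = [[-2, -3], [1, 1]] with P⁻¹ = [[1, 3], [-1, -2]], and A = P·diag(3, 2)·P⁻¹.
Then A⁹ = P·diag(19683, 512)·P⁻¹ = [[-39366, -1536], [19683, 512]] · [[1, 3], [-1, -2]] = [[-37830, -115026], [19171, 58025]].

[[-37830, -115026], [19171, 58025]]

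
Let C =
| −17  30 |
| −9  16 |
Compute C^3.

tr C = −1 and det C = −2, so the characteristic polynomial is λ² − (−1)λ + (−2) with roots −2 and 1.
Eigenvectors give P = [[2, 5], [1, 3]] with P⁻¹ = [[3, −5], [−1, 2]], and C = P·diag(−2, 1)·P⁻¹.
Then C^3 = P·diag(−8, 1)·P⁻¹ = [[−16, 5], [−8, 3]] · [[3, −5], [−1, 2]] = [[−53, 90], [−27, 46]].

[[−53, 90], [−27, 46]]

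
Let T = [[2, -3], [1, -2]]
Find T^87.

[[2, -3], [1, -2]]

T² = I (check: tr T = 0 and det T = -1), so T^87 = T since 87 is odd.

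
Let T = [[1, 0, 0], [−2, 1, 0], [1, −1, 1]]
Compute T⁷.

T = I + N where N = [[0, 0, 0], [−2, 0, 0], [1, −1, 0]] is strictly lower-triangular, so N³ = 0.
(I + N)⁷ = I + 7·N + 21·N² = [[1, 0, 0], [−14, 1, 0], [49, −7, 1]].

[[1, 0, 0], [−14, 1, 0], [49, −7, 1]]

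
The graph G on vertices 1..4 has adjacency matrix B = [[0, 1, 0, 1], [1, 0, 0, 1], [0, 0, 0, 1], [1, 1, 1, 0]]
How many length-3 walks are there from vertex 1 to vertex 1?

2

The number of length-3 walks from vertex 1 to vertex 1 is entry (1,1) of B³, where B is the adjacency matrix.
B² = [[2, 1, 1, 1], [1, 2, 1, 1], [1, 1, 1, 0], [1, 1, 0, 3]]
B³ = [[2, 3, 1, 4], [3, 2, 1, 4], [1, 1, 0, 3], [4, 4, 3, 2]]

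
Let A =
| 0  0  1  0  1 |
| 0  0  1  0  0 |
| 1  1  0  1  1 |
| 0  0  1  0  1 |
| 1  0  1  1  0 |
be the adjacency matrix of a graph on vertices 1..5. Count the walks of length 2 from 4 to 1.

2

The number of length-2 walks from vertex 4 to vertex 1 is entry (4,1) of A², where A is the adjacency matrix.
A² = [[2, 1, 1, 2, 1], [1, 1, 0, 1, 1], [1, 0, 4, 1, 2], [2, 1, 1, 2, 1], [1, 1, 2, 1, 3]]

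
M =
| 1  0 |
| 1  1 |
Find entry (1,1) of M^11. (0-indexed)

M = I + N where N = [[0, 0], [1, 0]] is strictly lower-triangular, so N^2 = 0.
(I + N)^11 = I + 11·N = [[1, 0], [11, 1]].

1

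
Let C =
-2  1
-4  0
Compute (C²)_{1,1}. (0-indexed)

-4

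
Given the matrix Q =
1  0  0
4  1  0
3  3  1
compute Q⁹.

[[1, 0, 0], [36, 1, 0], [459, 27, 1]]

Q = I + N where N = [[0, 0, 0], [4, 0, 0], [3, 3, 0]] is strictly lower-triangular, so N³ = 0.
(I + N)⁹ = I + 9·N + 36·N² = [[1, 0, 0], [36, 1, 0], [459, 27, 1]].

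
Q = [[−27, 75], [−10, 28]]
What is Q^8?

[[−31269, 94575], [−12610, 38086]]

tr Q = 1 and det Q = −6, so the characteristic polynomial is λ² − (1)λ + (−6) with roots 3 and −2.
Eigenvectors give P = [[−5, 3], [−2, 1]] with P⁻¹ = [[1, −3], [2, −5]], and Q = P·diag(3, −2)·P⁻¹.
Then Q^8 = P·diag(6561, 256)·P⁻¹ = [[−32805, 768], [−13122, 256]] · [[1, −3], [2, −5]] = [[−31269, 94575], [−12610, 38086]].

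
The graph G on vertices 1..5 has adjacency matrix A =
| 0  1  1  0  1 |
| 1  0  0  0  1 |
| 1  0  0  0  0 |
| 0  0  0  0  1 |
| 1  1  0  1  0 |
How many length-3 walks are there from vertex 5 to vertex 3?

1

The number of length-3 walks from vertex 5 to vertex 3 is entry (5,3) of A³, where A is the adjacency matrix.
A² = [[3, 1, 0, 1, 1], [1, 2, 1, 1, 1], [0, 1, 1, 0, 1], [1, 1, 0, 1, 0], [1, 1, 1, 0, 3]]
A³ = [[2, 4, 3, 1, 5], [4, 2, 1, 1, 4], [3, 1, 0, 1, 1], [1, 1, 1, 0, 3], [5, 4, 1, 3, 2]]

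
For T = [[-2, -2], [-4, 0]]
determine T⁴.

T² = [[12, 4], [8, 8]]
T³ = [[-40, -24], [-48, -16]]
T⁴ = [[176, 80], [160, 96]]

[[176, 80], [160, 96]]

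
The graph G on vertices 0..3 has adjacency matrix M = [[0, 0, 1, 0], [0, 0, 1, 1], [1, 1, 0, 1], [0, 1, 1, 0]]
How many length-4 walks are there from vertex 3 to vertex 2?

The number of length-4 walks from vertex 3 to vertex 2 is entry (3,2) of M⁴, where M is the adjacency matrix.
M² = [[1, 1, 0, 1], [1, 2, 1, 1], [0, 1, 3, 1], [1, 1, 1, 2]]
M³ = [[0, 1, 3, 1], [1, 2, 4, 3], [3, 4, 2, 4], [1, 3, 4, 2]]
M⁴ = [[3, 4, 2, 4], [4, 7, 6, 6], [2, 6, 11, 6], [4, 6, 6, 7]]

6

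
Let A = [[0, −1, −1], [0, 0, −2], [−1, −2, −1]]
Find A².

[[1, 2, 3], [2, 4, 2], [1, 3, 6]]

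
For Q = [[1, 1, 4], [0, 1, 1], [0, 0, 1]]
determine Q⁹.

Q = I + N where N = [[0, 1, 4], [0, 0, 1], [0, 0, 0]] is strictly upper-triangular, so N³ = 0.
(I + N)⁹ = I + 9·N + 36·N² = [[1, 9, 72], [0, 1, 9], [0, 0, 1]].

[[1, 9, 72], [0, 1, 9], [0, 0, 1]]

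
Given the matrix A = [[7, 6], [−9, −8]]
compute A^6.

tr A = −1 and det A = −2, so the characteristic polynomial is λ² − (−1)λ + (−2) with roots 1 and −2.
Eigenvectors give P = [[−1, −2], [1, 3]] with P⁻¹ = [[−3, −2], [1, 1]], and A = P·diag(1, −2)·P⁻¹.
Then A^6 = P·diag(1, 64)·P⁻¹ = [[−1, −128], [1, 192]] · [[−3, −2], [1, 1]] = [[−125, −126], [189, 190]].

[[−125, −126], [189, 190]]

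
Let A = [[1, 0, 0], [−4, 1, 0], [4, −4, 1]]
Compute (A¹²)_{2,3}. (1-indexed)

A = I + N where N = [[0, 0, 0], [−4, 0, 0], [4, −4, 0]] is strictly lower-triangular, so N³ = 0.
(I + N)¹² = I + 12·N + 66·N² = [[1, 0, 0], [−48, 1, 0], [1104, −48, 1]].

0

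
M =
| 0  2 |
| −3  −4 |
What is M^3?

[[24, 20], [−30, −16]]

M^2 = [[−6, −8], [12, 10]]
M^3 = [[24, 20], [−30, −16]]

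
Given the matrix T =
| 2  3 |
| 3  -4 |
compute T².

[[13, -6], [-6, 25]]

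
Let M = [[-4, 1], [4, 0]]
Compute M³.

[[-96, 20], [80, -16]]

M² = [[20, -4], [-16, 4]]
M³ = [[-96, 20], [80, -16]]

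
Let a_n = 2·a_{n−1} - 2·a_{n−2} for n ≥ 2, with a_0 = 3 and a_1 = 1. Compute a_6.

With companion matrix M = [[2, -2], [1, 0]], [a_n, a_{n−1}]ᵀ = M·[a_{n−1}, a_{n−2}]ᵀ, so [a_6, a_5]ᵀ = M⁵·[a_1, a_0]ᵀ.
M⁵ = [[-8, 8], [-4, 0]], giving [a_6, a_5]ᵀ = [[16], [-4]].

16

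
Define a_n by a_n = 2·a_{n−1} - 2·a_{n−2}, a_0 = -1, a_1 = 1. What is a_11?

96

With companion matrix C = [[2, -2], [1, 0]], [a_n, a_{n−1}]ᵀ = C·[a_{n−1}, a_{n−2}]ᵀ, so [a_11, a_10]ᵀ = C¹⁰·[a_1, a_0]ᵀ.
C¹⁰ = [[32, -64], [32, -32]], giving [a_11, a_10]ᵀ = [[96], [64]].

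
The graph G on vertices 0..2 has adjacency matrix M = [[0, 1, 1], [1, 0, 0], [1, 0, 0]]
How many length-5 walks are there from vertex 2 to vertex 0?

The number of length-5 walks from vertex 2 to vertex 0 is entry (2,0) of M^5, where M is the adjacency matrix.
M^2 = [[2, 0, 0], [0, 1, 1], [0, 1, 1]]
M^3 = [[0, 2, 2], [2, 0, 0], [2, 0, 0]]
M^4 = [[4, 0, 0], [0, 2, 2], [0, 2, 2]]
M^5 = [[0, 4, 4], [4, 0, 0], [4, 0, 0]]

4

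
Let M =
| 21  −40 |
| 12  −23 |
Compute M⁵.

tr M = −2 and det M = −3, so the characteristic polynomial is λ² − (−2)λ + (−3) with roots 1 and −3.
Eigenvectors give P = [[2, −5], [1, −3]] with P⁻¹ = [[3, −5], [1, −2]], and M = P·diag(1, −3)·P⁻¹.
Then M⁵ = P·diag(1, −243)·P⁻¹ = [[2, 1215], [1, 729]] · [[3, −5], [1, −2]] = [[1221, −2440], [732, −1463]].

[[1221, −2440], [732, −1463]]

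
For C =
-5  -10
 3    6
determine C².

[[-5, -10], [3, 6]]

C² = C (a projection; rank 1, trace 1), so C² = C.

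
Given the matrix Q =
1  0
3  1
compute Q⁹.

Q = I + N where N = [[0, 0], [3, 0]] is strictly lower-triangular, so N² = 0.
(I + N)⁹ = I + 9·N = [[1, 0], [27, 1]].

[[1, 0], [27, 1]]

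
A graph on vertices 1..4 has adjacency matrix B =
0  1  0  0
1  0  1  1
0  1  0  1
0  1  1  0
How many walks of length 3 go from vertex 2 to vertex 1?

3

The number of length-3 walks from vertex 2 to vertex 1 is entry (2,1) of B^3, where B is the adjacency matrix.
B^2 = [[1, 0, 1, 1], [0, 3, 1, 1], [1, 1, 2, 1], [1, 1, 1, 2]]
B^3 = [[0, 3, 1, 1], [3, 2, 4, 4], [1, 4, 2, 3], [1, 4, 3, 2]]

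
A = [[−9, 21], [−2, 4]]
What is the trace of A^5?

tr A = −5 and det A = 6, so the characteristic polynomial is λ² − (−5)λ + (6) with roots −2 and −3.
Eigenvectors give P = [[3, 7], [1, 2]] with P⁻¹ = [[−2, 7], [1, −3]], and A = P·diag(−2, −3)·P⁻¹.
Then A^5 = P·diag(−32, −243)·P⁻¹ = [[−96, −1701], [−32, −486]] · [[−2, 7], [1, −3]] = [[−1509, 4431], [−422, 1234]].

−275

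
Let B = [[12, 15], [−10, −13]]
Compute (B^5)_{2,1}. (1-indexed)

−550

tr B = −1 and det B = −6, so the characteristic polynomial is λ² − (−1)λ + (−6) with roots −3 and 2.
Eigenvectors give P = [[−1, −3], [1, 2]] with P⁻¹ = [[2, 3], [−1, −1]], and B = P·diag(−3, 2)·P⁻¹.
Then B^5 = P·diag(−243, 32)·P⁻¹ = [[243, −96], [−243, 64]] · [[2, 3], [−1, −1]] = [[582, 825], [−550, −793]].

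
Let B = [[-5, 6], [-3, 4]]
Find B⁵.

tr B = -1 and det B = -2, so the characteristic polynomial is λ² − (-1)λ + (-2) with roots 1 and -2.
Eigenvectors give P = [[-1, 2], [-1, 1]] with P⁻¹ = [[1, -2], [1, -1]], and B = P·diag(1, -2)·P⁻¹.
Then B⁵ = P·diag(1, -32)·P⁻¹ = [[-1, -64], [-1, -32]] · [[1, -2], [1, -1]] = [[-65, 66], [-33, 34]].

[[-65, 66], [-33, 34]]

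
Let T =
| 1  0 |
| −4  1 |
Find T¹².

[[1, 0], [−48, 1]]

T = I + N where N = [[0, 0], [−4, 0]] is strictly lower-triangular, so N² = 0.
(I + N)¹² = I + 12·N = [[1, 0], [−48, 1]].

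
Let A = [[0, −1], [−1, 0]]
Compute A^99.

A² = I (check: tr A = 0 and det A = −1), so A^99 = A since 99 is odd.

[[0, −1], [−1, 0]]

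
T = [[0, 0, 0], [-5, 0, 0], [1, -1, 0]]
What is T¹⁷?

T is strictly triangular, hence nilpotent: T³ = 0, so T¹⁷ = 0.

[[0, 0, 0], [0, 0, 0], [0, 0, 0]]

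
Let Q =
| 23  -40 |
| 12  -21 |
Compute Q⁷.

[[13127, -21880], [6564, -10941]]

tr Q = 2 and det Q = -3, so the characteristic polynomial is λ² − (2)λ + (-3) with roots 3 and -1.
Eigenvectors give P = [[2, -5], [1, -3]] with P⁻¹ = [[3, -5], [1, -2]], and Q = P·diag(3, -1)·P⁻¹.
Then Q⁷ = P·diag(2187, -1)·P⁻¹ = [[4374, 5], [2187, 3]] · [[3, -5], [1, -2]] = [[13127, -21880], [6564, -10941]].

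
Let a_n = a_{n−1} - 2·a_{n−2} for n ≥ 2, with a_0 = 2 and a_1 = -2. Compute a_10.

90

With companion matrix M = [[1, -2], [1, 0]], [a_n, a_{n−1}]ᵀ = M·[a_{n−1}, a_{n−2}]ᵀ, so [a_10, a_9]ᵀ = M^9·[a_1, a_0]ᵀ.
M^9 = [[-11, 34], [-17, 6]], giving [a_10, a_9]ᵀ = [[90], [46]].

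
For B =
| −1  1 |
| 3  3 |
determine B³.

[[2, 10], [30, 42]]

B² = [[4, 2], [6, 12]]
B³ = [[2, 10], [30, 42]]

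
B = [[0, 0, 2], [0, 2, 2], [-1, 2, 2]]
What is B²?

[[-2, 4, 4], [-2, 8, 8], [-2, 8, 6]]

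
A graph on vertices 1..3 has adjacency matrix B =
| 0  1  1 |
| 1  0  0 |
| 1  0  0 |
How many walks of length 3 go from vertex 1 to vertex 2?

2

The number of length-3 walks from vertex 1 to vertex 2 is entry (1,2) of B³, where B is the adjacency matrix.
B² = [[2, 0, 0], [0, 1, 1], [0, 1, 1]]
B³ = [[0, 2, 2], [2, 0, 0], [2, 0, 0]]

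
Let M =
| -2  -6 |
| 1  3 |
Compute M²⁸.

[[-2, -6], [1, 3]]

M² = M (a projection; rank 1, trace 1), so M²⁸ = M.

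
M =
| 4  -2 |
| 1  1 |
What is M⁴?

tr M = 5 and det M = 6, so the characteristic polynomial is λ² − (5)λ + (6) with roots 3 and 2.
Eigenvectors give P = [[2, 1], [1, 1]] with P⁻¹ = [[1, -1], [-1, 2]], and M = P·diag(3, 2)·P⁻¹.
Then M⁴ = P·diag(81, 16)·P⁻¹ = [[162, 16], [81, 16]] · [[1, -1], [-1, 2]] = [[146, -130], [65, -49]].

[[146, -130], [65, -49]]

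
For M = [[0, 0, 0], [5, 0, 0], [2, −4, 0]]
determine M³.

[[0, 0, 0], [0, 0, 0], [0, 0, 0]]

M is strictly triangular, hence nilpotent: M³ = 0, so M³ = 0.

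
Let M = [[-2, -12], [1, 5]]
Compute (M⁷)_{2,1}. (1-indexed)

tr M = 3 and det M = 2, so the characteristic polynomial is λ² − (3)λ + (2) with roots 1 and 2.
Eigenvectors give P = [[4, -3], [-1, 1]] with P⁻¹ = [[1, 3], [1, 4]], and M = P·diag(1, 2)·P⁻¹.
Then M⁷ = P·diag(1, 128)·P⁻¹ = [[4, -384], [-1, 128]] · [[1, 3], [1, 4]] = [[-380, -1524], [127, 509]].

127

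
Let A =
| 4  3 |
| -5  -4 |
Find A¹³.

[[4, 3], [-5, -4]]

A² = I (check: tr A = 0 and det A = -1), so A¹³ = A since 13 is odd.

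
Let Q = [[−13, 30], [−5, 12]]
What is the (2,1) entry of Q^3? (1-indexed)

tr Q = −1 and det Q = −6, so the characteristic polynomial is λ² − (−1)λ + (−6) with roots 2 and −3.
Eigenvectors give P = [[−2, −3], [−1, −1]] with P⁻¹ = [[1, −3], [−1, 2]], and Q = P·diag(2, −3)·P⁻¹.
Then Q^3 = P·diag(8, −27)·P⁻¹ = [[−16, 81], [−8, 27]] · [[1, −3], [−1, 2]] = [[−97, 210], [−35, 78]].

−35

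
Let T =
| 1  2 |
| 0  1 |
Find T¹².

T = I + N where N = [[0, 2], [0, 0]] is strictly upper-triangular, so N² = 0.
(I + N)¹² = I + 12·N = [[1, 24], [0, 1]].

[[1, 24], [0, 1]]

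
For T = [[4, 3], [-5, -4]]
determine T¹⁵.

[[4, 3], [-5, -4]]

T² = I (check: tr T = 0 and det T = -1), so T¹⁵ = T since 15 is odd.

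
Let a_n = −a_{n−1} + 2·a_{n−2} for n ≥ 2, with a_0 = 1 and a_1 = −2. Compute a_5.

With companion matrix A = [[−1, 2], [1, 0]], [a_n, a_{n−1}]ᵀ = A·[a_{n−1}, a_{n−2}]ᵀ, so [a_5, a_4]ᵀ = A⁴·[a_1, a_0]ᵀ.
A⁴ = [[11, −10], [−5, 6]], giving [a_5, a_4]ᵀ = [[−32], [16]].

−32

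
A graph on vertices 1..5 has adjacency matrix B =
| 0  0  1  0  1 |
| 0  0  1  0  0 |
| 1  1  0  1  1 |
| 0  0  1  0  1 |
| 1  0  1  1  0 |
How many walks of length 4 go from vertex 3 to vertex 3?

22

The number of length-4 walks from vertex 3 to vertex 3 is entry (3,3) of B⁴, where B is the adjacency matrix.
B² = [[2, 1, 1, 2, 1], [1, 1, 0, 1, 1], [1, 0, 4, 1, 2], [2, 1, 1, 2, 1], [1, 1, 2, 1, 3]]
B³ = [[2, 1, 6, 2, 5], [1, 0, 4, 1, 2], [6, 4, 4, 6, 6], [2, 1, 6, 2, 5], [5, 2, 6, 5, 4]]
B⁴ = [[11, 6, 10, 11, 10], [6, 4, 4, 6, 6], [10, 4, 22, 10, 16], [11, 6, 10, 11, 10], [10, 6, 16, 10, 16]]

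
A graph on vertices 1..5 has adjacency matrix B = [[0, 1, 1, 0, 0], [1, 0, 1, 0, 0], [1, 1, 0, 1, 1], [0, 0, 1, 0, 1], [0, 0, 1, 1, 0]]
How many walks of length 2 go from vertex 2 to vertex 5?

The number of length-2 walks from vertex 2 to vertex 5 is entry (2,5) of B², where B is the adjacency matrix.
B² = [[2, 1, 1, 1, 1], [1, 2, 1, 1, 1], [1, 1, 4, 1, 1], [1, 1, 1, 2, 1], [1, 1, 1, 1, 2]]

1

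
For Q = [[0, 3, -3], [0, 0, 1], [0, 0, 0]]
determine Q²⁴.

[[0, 0, 0], [0, 0, 0], [0, 0, 0]]

Q is strictly triangular, hence nilpotent: Q³ = 0, so Q²⁴ = 0.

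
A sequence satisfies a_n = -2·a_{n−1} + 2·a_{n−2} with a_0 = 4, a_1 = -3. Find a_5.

-260

With companion matrix Q = [[-2, 2], [1, 0]], [a_n, a_{n−1}]ᵀ = Q·[a_{n−1}, a_{n−2}]ᵀ, so [a_5, a_4]ᵀ = Q⁴·[a_1, a_0]ᵀ.
Q⁴ = [[44, -32], [-16, 12]], giving [a_5, a_4]ᵀ = [[-260], [96]].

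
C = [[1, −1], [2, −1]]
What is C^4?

[[1, 0], [0, 1]]

C^2 = [[−1, 0], [0, −1]]
C^3 = [[−1, 1], [−2, 1]]
C^4 = [[1, 0], [0, 1]]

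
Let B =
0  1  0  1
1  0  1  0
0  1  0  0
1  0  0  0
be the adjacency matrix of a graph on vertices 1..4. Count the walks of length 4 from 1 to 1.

The number of length-4 walks from vertex 1 to vertex 1 is entry (1,1) of B^4, where B is the adjacency matrix.
B^2 = [[2, 0, 1, 0], [0, 2, 0, 1], [1, 0, 1, 0], [0, 1, 0, 1]]
B^3 = [[0, 3, 0, 2], [3, 0, 2, 0], [0, 2, 0, 1], [2, 0, 1, 0]]
B^4 = [[5, 0, 3, 0], [0, 5, 0, 3], [3, 0, 2, 0], [0, 3, 0, 2]]

5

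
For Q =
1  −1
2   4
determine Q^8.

[[−6049, −6305], [12610, 12866]]

tr Q = 5 and det Q = 6, so the characteristic polynomial is λ² − (5)λ + (6) with roots 3 and 2.
Eigenvectors give P = [[−1, −1], [2, 1]] with P⁻¹ = [[1, 1], [−2, −1]], and Q = P·diag(3, 2)·P⁻¹.
Then Q^8 = P·diag(6561, 256)·P⁻¹ = [[−6561, −256], [13122, 256]] · [[1, 1], [−2, −1]] = [[−6049, −6305], [12610, 12866]].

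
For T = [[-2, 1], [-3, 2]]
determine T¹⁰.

[[1, 0], [0, 1]]

T² = I (check: tr T = 0 and det T = -1), so T¹⁰ = I since 10 is even.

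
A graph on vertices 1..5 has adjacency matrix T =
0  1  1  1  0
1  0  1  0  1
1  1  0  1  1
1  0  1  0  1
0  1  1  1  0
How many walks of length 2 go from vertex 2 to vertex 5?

1

The number of length-2 walks from vertex 2 to vertex 5 is entry (2,5) of T², where T is the adjacency matrix.
T² = [[3, 1, 2, 1, 3], [1, 3, 2, 3, 1], [2, 2, 4, 2, 2], [1, 3, 2, 3, 1], [3, 1, 2, 1, 3]]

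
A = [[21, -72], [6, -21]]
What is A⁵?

tr A = 0 and det A = -9, so the characteristic polynomial is λ² − (0)λ + (-9) with roots 3 and -3.
Eigenvectors give P = [[-4, -3], [-1, -1]] with P⁻¹ = [[-1, 3], [1, -4]], and A = P·diag(3, -3)·P⁻¹.
Then A⁵ = P·diag(243, -243)·P⁻¹ = [[-972, 729], [-243, 243]] · [[-1, 3], [1, -4]] = [[1701, -5832], [486, -1701]].

[[1701, -5832], [486, -1701]]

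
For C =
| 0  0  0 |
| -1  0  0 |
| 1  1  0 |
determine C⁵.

C is strictly triangular, hence nilpotent: C³ = 0, so C⁵ = 0.

[[0, 0, 0], [0, 0, 0], [0, 0, 0]]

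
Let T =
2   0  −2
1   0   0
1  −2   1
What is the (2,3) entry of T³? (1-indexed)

T² = [[2, 4, −6], [2, 0, −2], [1, −2, −1]]
T³ = [[2, 12, −10], [2, 4, −6], [−1, 2, −3]]

−6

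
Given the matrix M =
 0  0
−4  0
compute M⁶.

M is strictly triangular, hence nilpotent: M² = 0, so M⁶ = 0.

[[0, 0], [0, 0]]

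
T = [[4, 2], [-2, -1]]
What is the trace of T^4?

T^2 = [[12, 6], [-6, -3]]
T^3 = [[36, 18], [-18, -9]]
T^4 = [[108, 54], [-54, -27]]

81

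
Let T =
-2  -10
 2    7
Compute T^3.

[[-68, -190], [38, 103]]

tr T = 5 and det T = 6, so the characteristic polynomial is λ² − (5)λ + (6) with roots 2 and 3.
Eigenvectors give P = [[5, 2], [-2, -1]] with P⁻¹ = [[1, 2], [-2, -5]], and T = P·diag(2, 3)·P⁻¹.
Then T^3 = P·diag(8, 27)·P⁻¹ = [[40, 54], [-16, -27]] · [[1, 2], [-2, -5]] = [[-68, -190], [38, 103]].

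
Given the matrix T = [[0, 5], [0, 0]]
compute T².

T is strictly triangular, hence nilpotent: T² = 0, so T² = 0.

[[0, 0], [0, 0]]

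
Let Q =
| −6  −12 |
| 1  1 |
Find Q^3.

tr Q = −5 and det Q = 6, so the characteristic polynomial is λ² − (−5)λ + (6) with roots −3 and −2.
Eigenvectors give P = [[4, 3], [−1, −1]] with P⁻¹ = [[1, 3], [−1, −4]], and Q = P·diag(−3, −2)·P⁻¹.
Then Q^3 = P·diag(−27, −8)·P⁻¹ = [[−108, −24], [27, 8]] · [[1, 3], [−1, −4]] = [[−84, −228], [19, 49]].

[[−84, −228], [19, 49]]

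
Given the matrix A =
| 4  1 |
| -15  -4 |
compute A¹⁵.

A² = I (check: tr A = 0 and det A = -1), so A¹⁵ = A since 15 is odd.

[[4, 1], [-15, -4]]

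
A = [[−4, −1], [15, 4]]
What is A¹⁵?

[[−4, −1], [15, 4]]

A² = I (check: tr A = 0 and det A = −1), so A¹⁵ = A since 15 is odd.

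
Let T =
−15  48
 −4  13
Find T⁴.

tr T = −2 and det T = −3, so the characteristic polynomial is λ² − (−2)λ + (−3) with roots 1 and −3.
Eigenvectors give P = [[3, 4], [1, 1]] with P⁻¹ = [[−1, 4], [1, −3]], and T = P·diag(1, −3)·P⁻¹.
Then T⁴ = P·diag(1, 81)·P⁻¹ = [[3, 324], [1, 81]] · [[−1, 4], [1, −3]] = [[321, −960], [80, −239]].

[[321, −960], [80, −239]]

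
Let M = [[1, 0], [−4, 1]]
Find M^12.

M = I + N where N = [[0, 0], [−4, 0]] is strictly lower-triangular, so N^2 = 0.
(I + N)^12 = I + 12·N = [[1, 0], [−48, 1]].

[[1, 0], [−48, 1]]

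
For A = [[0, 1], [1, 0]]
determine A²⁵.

[[0, 1], [1, 0]]

A² = I (check: tr A = 0 and det A = −1), so A²⁵ = A since 25 is odd.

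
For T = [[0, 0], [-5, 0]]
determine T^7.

T is strictly triangular, hence nilpotent: T^2 = 0, so T^7 = 0.

[[0, 0], [0, 0]]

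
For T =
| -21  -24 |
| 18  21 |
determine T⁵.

[[-1701, -1944], [1458, 1701]]

tr T = 0 and det T = -9, so the characteristic polynomial is λ² − (0)λ + (-9) with roots -3 and 3.
Eigenvectors give P = [[-4, 1], [3, -1]] with P⁻¹ = [[-1, -1], [-3, -4]], and T = P·diag(-3, 3)·P⁻¹.
Then T⁵ = P·diag(-243, 243)·P⁻¹ = [[972, 243], [-729, -243]] · [[-1, -1], [-3, -4]] = [[-1701, -1944], [1458, 1701]].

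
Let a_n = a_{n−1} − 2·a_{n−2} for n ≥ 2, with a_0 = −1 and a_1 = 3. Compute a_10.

−67

With companion matrix C = [[1, −2], [1, 0]], [a_n, a_{n−1}]ᵀ = C·[a_{n−1}, a_{n−2}]ᵀ, so [a_10, a_9]ᵀ = C^9·[a_1, a_0]ᵀ.
C^9 = [[−11, 34], [−17, 6]], giving [a_10, a_9]ᵀ = [[−67], [−57]].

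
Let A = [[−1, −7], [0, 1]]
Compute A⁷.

A² = I (check: tr A = 0 and det A = −1), so A⁷ = A since 7 is odd.

[[−1, −7], [0, 1]]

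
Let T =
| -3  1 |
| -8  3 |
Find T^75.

T² = I (check: tr T = 0 and det T = -1), so T^75 = T since 75 is odd.

[[-3, 1], [-8, 3]]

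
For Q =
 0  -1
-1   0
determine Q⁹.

Q² = I (check: tr Q = 0 and det Q = -1), so Q⁹ = Q since 9 is odd.

[[0, -1], [-1, 0]]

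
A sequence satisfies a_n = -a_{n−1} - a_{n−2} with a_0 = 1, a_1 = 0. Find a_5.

-1

With companion matrix B = [[-1, -1], [1, 0]], [a_n, a_{n−1}]ᵀ = B·[a_{n−1}, a_{n−2}]ᵀ, so [a_5, a_4]ᵀ = B⁴·[a_1, a_0]ᵀ.
B⁴ = [[-1, -1], [1, 0]], giving [a_5, a_4]ᵀ = [[-1], [0]].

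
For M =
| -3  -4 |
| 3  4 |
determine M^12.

M² = M (a projection; rank 1, trace 1), so M^12 = M.

[[-3, -4], [3, 4]]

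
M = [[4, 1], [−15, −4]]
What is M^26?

[[1, 0], [0, 1]]

M² = I (check: tr M = 0 and det M = −1), so M^26 = I since 26 is even.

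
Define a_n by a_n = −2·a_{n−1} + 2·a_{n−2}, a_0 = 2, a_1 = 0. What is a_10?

With companion matrix T = [[−2, 2], [1, 0]], [a_n, a_{n−1}]ᵀ = T·[a_{n−1}, a_{n−2}]ᵀ, so [a_10, a_9]ᵀ = T^9·[a_1, a_0]ᵀ.
T^9 = [[−6688, 4896], [2448, −1792]], giving [a_10, a_9]ᵀ = [[9792], [−3584]].

9792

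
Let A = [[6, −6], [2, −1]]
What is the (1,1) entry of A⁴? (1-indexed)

tr A = 5 and det A = 6, so the characteristic polynomial is λ² − (5)λ + (6) with roots 3 and 2.
Eigenvectors give P = [[−2, 3], [−1, 2]] with P⁻¹ = [[−2, 3], [−1, 2]], and A = P·diag(3, 2)·P⁻¹.
Then A⁴ = P·diag(81, 16)·P⁻¹ = [[−162, 48], [−81, 32]] · [[−2, 3], [−1, 2]] = [[276, −390], [130, −179]].

276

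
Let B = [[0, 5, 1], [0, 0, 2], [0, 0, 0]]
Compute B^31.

B is strictly triangular, hence nilpotent: B^3 = 0, so B^31 = 0.

[[0, 0, 0], [0, 0, 0], [0, 0, 0]]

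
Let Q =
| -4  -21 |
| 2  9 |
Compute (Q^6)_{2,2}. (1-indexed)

4719

tr Q = 5 and det Q = 6, so the characteristic polynomial is λ² − (5)λ + (6) with roots 2 and 3.
Eigenvectors give P = [[7, -3], [-2, 1]] with P⁻¹ = [[1, 3], [2, 7]], and Q = P·diag(2, 3)·P⁻¹.
Then Q^6 = P·diag(64, 729)·P⁻¹ = [[448, -2187], [-128, 729]] · [[1, 3], [2, 7]] = [[-3926, -13965], [1330, 4719]].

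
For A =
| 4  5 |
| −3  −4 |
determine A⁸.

A² = I (check: tr A = 0 and det A = −1), so A⁸ = I since 8 is even.

[[1, 0], [0, 1]]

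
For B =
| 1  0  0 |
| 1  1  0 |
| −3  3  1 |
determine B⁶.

B = I + N where N = [[0, 0, 0], [1, 0, 0], [−3, 3, 0]] is strictly lower-triangular, so N³ = 0.
(I + N)⁶ = I + 6·N + 15·N² = [[1, 0, 0], [6, 1, 0], [27, 18, 1]].

[[1, 0, 0], [6, 1, 0], [27, 18, 1]]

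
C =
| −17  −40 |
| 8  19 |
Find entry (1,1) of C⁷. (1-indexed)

−8753

tr C = 2 and det C = −3, so the characteristic polynomial is λ² − (2)λ + (−3) with roots −1 and 3.
Eigenvectors give P = [[5, −2], [−2, 1]] with P⁻¹ = [[1, 2], [2, 5]], and C = P·diag(−1, 3)·P⁻¹.
Then C⁷ = P·diag(−1, 2187)·P⁻¹ = [[−5, −4374], [2, 2187]] · [[1, 2], [2, 5]] = [[−8753, −21880], [4376, 10939]].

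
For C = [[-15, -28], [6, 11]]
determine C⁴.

[[561, 1120], [-240, -479]]

tr C = -4 and det C = 3, so the characteristic polynomial is λ² − (-4)λ + (3) with roots -3 and -1.
Eigenvectors give P = [[7, -2], [-3, 1]] with P⁻¹ = [[1, 2], [3, 7]], and C = P·diag(-3, -1)·P⁻¹.
Then C⁴ = P·diag(81, 1)·P⁻¹ = [[567, -2], [-243, 1]] · [[1, 2], [3, 7]] = [[561, 1120], [-240, -479]].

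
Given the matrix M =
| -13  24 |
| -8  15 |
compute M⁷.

[[-6565, 13128], [-4376, 8751]]

tr M = 2 and det M = -3, so the characteristic polynomial is λ² − (2)λ + (-3) with roots 3 and -1.
Eigenvectors give P = [[-3, 2], [-2, 1]] with P⁻¹ = [[1, -2], [2, -3]], and M = P·diag(3, -1)·P⁻¹.
Then M⁷ = P·diag(2187, -1)·P⁻¹ = [[-6561, -2], [-4374, -1]] · [[1, -2], [2, -3]] = [[-6565, 13128], [-4376, 8751]].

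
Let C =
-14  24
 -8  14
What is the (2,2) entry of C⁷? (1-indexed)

896

tr C = 0 and det C = -4, so the characteristic polynomial is λ² − (0)λ + (-4) with roots 2 and -2.
Eigenvectors give P = [[3, 2], [2, 1]] with P⁻¹ = [[-1, 2], [2, -3]], and C = P·diag(2, -2)·P⁻¹.
Then C⁷ = P·diag(128, -128)·P⁻¹ = [[384, -256], [256, -128]] · [[-1, 2], [2, -3]] = [[-896, 1536], [-512, 896]].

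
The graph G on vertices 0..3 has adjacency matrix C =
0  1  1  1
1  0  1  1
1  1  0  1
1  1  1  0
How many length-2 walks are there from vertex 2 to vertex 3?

2

The number of length-2 walks from vertex 2 to vertex 3 is entry (2,3) of C^2, where C is the adjacency matrix.
C^2 = [[3, 2, 2, 2], [2, 3, 2, 2], [2, 2, 3, 2], [2, 2, 2, 3]]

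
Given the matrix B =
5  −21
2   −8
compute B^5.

[[185, −651], [62, −218]]

tr B = −3 and det B = 2, so the characteristic polynomial is λ² − (−3)λ + (2) with roots −2 and −1.
Eigenvectors give P = [[−3, −7], [−1, −2]] with P⁻¹ = [[2, −7], [−1, 3]], and B = P·diag(−2, −1)·P⁻¹.
Then B^5 = P·diag(−32, −1)·P⁻¹ = [[96, 7], [32, 2]] · [[2, −7], [−1, 3]] = [[185, −651], [62, −218]].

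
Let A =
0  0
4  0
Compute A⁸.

A is strictly triangular, hence nilpotent: A² = 0, so A⁸ = 0.

[[0, 0], [0, 0]]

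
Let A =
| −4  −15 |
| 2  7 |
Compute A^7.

tr A = 3 and det A = 2, so the characteristic polynomial is λ² − (3)λ + (2) with roots 1 and 2.
Eigenvectors give P = [[−3, −5], [1, 2]] with P⁻¹ = [[−2, −5], [1, 3]], and A = P·diag(1, 2)·P⁻¹.
Then A^7 = P·diag(1, 128)·P⁻¹ = [[−3, −640], [1, 256]] · [[−2, −5], [1, 3]] = [[−634, −1905], [254, 763]].

[[−634, −1905], [254, 763]]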